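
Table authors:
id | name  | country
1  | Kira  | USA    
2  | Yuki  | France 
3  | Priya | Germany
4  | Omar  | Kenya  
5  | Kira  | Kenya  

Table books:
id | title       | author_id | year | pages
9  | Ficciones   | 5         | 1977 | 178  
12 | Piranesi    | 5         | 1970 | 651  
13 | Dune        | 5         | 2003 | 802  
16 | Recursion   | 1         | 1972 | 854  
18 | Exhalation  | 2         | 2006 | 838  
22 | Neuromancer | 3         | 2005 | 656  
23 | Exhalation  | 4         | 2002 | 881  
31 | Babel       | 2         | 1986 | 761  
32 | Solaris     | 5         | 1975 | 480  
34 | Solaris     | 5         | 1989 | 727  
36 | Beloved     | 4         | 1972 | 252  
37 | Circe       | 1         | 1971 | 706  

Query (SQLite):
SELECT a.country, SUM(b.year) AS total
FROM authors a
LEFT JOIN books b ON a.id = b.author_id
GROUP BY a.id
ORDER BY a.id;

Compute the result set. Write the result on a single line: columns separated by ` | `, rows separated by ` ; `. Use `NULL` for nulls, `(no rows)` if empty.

USA | 3943 ; France | 3992 ; Germany | 2005 ; Kenya | 3974 ; Kenya | 9914

LEFT JOIN keeps every authors row; unmatched ones get NULL for books columns.
Group by authors.id and compute SUM(b.year). SUM over an all-NULL group is NULL.
  1: ids {16, 37} → SUM(b.year)=3943
  2: ids {18, 31} → SUM(b.year)=3992
  3: ids {22} → SUM(b.year)=2005
  4: ids {23, 36} → SUM(b.year)=3974
  5: ids {9, 12, 13, 32, 34} → SUM(b.year)=9914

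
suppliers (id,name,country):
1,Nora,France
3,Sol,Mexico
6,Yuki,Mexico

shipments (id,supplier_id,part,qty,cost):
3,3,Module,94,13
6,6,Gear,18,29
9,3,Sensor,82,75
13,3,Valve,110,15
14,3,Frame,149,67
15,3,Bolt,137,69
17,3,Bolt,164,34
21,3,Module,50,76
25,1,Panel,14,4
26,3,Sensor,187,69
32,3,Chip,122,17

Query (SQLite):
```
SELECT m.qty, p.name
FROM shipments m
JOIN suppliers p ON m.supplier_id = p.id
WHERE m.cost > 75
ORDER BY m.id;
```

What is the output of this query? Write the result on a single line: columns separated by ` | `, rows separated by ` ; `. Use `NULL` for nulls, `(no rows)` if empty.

Each shipments row matches the suppliers row where supplier_id = suppliers.id.
Then keep rows with m.cost > 75.

50 | Sol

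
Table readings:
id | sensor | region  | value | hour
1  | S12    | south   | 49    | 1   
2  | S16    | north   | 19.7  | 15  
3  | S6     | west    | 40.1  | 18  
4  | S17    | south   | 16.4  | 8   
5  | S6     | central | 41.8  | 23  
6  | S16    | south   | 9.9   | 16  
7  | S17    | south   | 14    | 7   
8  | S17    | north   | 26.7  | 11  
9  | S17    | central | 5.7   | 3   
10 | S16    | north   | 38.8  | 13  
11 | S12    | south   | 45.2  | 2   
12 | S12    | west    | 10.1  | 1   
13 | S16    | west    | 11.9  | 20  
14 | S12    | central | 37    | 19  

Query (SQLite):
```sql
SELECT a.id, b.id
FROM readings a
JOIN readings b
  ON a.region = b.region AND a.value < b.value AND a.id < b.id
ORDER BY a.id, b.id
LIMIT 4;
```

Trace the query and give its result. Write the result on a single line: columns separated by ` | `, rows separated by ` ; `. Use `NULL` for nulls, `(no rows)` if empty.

Pairs (a,b) with same region, a.value < b.value, a.id < b.id.
region groups: central:{5,9,14} north:{2,8,10} south:{1,4,6,7,11} west:{3,12,13}
Ordered by (a.id, b.id); first 4.

2 | 8 ; 2 | 10 ; 4 | 11 ; 6 | 7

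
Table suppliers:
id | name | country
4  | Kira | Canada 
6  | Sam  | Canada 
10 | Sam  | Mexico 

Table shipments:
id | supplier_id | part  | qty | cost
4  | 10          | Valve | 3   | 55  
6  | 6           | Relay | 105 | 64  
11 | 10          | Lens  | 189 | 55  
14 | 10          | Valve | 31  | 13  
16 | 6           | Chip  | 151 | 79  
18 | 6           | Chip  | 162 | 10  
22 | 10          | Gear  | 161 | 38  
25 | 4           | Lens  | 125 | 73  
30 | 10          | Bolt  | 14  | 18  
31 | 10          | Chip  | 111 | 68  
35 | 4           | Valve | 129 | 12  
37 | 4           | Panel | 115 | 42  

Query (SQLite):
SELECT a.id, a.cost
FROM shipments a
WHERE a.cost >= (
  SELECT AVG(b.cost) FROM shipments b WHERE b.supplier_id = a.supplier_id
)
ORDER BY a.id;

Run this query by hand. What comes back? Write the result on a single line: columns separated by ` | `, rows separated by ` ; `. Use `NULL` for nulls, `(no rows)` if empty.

4 | 55 ; 6 | 64 ; 11 | 55 ; 16 | 79 ; 25 | 73 ; 31 | 68

For each shipments row a, compute AVG(cost) over rows sharing a.supplier_id.
Keep row a if a.cost >= that per-group AVG.
  supplier_id=4: AVG(cost) = 42.333333
  supplier_id=6: AVG(cost) = 51.0
  supplier_id=10: AVG(cost) = 41.166667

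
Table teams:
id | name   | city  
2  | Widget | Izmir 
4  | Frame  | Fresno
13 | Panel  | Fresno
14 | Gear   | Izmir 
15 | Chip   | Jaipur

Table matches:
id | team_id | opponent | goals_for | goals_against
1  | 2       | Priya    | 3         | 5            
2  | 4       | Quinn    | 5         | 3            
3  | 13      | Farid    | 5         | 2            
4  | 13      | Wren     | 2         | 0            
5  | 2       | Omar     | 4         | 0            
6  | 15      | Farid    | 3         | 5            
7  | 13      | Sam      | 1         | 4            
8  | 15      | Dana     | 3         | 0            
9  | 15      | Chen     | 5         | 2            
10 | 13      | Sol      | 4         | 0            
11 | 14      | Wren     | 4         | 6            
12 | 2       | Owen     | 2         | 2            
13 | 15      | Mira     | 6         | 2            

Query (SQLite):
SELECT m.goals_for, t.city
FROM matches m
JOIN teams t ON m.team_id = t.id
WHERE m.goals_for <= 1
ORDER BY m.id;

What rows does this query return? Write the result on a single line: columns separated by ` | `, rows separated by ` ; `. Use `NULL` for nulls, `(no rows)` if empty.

1 | Fresno

Each matches row matches the teams row where team_id = teams.id.
Then keep rows with m.goals_for <= 1.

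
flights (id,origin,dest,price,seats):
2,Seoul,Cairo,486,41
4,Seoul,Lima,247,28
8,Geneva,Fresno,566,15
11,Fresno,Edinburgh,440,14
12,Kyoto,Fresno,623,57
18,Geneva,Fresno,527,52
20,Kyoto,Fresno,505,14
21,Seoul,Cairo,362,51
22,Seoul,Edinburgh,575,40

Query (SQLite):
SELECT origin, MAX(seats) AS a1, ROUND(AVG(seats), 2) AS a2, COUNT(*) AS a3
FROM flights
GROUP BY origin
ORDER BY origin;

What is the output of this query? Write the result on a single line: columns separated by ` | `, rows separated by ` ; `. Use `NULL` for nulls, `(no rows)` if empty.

Group flights by origin.
Per group compute: MAX(seats), ROUND(AVG(seats), 2), COUNT(*).
  Fresno: ids {11} → MAX(seats)=14, ROUND(AVG(seats), 2)=14, COUNT(*)=1
  Geneva: ids {8, 18} → MAX(seats)=52, ROUND(AVG(seats), 2)=33.5, COUNT(*)=2
  Kyoto: ids {12, 20} → MAX(seats)=57, ROUND(AVG(seats), 2)=35.5, COUNT(*)=2
  Seoul: ids {2, 4, 21, 22} → MAX(seats)=51, ROUND(AVG(seats), 2)=40, COUNT(*)=4

Fresno | 14 | 14 | 1 ; Geneva | 52 | 33.5 | 2 ; Kyoto | 57 | 35.5 | 2 ; Seoul | 51 | 40 | 4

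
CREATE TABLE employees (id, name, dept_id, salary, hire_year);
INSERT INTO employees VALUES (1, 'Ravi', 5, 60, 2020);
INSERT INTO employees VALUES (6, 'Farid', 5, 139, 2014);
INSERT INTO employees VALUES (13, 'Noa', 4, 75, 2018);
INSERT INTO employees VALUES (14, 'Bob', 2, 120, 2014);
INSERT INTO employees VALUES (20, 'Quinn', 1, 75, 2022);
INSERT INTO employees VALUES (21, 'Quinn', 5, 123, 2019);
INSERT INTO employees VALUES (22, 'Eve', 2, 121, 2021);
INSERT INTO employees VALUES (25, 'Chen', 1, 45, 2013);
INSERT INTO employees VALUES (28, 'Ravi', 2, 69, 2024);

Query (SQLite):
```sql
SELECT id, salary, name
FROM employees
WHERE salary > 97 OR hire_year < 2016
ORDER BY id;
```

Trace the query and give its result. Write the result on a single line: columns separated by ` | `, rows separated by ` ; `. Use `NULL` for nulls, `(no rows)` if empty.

6 | 139 | Farid ; 14 | 120 | Bob ; 21 | 123 | Quinn ; 22 | 121 | Eve ; 25 | 45 | Chen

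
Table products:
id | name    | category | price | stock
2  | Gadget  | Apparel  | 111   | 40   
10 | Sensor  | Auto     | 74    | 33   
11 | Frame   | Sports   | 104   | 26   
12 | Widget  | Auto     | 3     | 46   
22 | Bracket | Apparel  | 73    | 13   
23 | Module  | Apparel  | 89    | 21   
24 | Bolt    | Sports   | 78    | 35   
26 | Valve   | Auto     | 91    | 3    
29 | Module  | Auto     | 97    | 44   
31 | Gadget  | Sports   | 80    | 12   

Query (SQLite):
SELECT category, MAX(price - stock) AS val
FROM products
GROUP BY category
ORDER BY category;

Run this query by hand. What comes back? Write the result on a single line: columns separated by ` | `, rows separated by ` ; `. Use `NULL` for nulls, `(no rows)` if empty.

For each row compute price - stock.
Group by category; take MAX of the expression per group.
  Apparel: ids {2, 22, 23} → MAX(price - stock)=71
  Auto: ids {10, 12, 26, 29} → MAX(price - stock)=88
  Sports: ids {11, 24, 31} → MAX(price - stock)=78

Apparel | 71 ; Auto | 88 ; Sports | 78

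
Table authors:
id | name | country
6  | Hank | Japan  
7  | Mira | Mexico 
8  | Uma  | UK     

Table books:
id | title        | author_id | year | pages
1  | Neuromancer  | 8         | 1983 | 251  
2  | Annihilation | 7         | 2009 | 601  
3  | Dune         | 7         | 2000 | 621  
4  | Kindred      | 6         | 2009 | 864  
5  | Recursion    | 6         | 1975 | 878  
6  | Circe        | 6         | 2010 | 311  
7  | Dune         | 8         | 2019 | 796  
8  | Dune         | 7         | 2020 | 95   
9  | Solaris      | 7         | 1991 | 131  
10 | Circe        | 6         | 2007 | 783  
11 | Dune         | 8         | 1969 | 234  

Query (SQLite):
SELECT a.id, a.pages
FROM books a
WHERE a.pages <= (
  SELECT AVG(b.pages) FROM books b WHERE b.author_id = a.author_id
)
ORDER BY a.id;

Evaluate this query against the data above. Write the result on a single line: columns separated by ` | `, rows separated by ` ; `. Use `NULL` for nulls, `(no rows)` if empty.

For each books row a, compute AVG(pages) over rows sharing a.author_id.
Keep row a if a.pages <= that per-group AVG.
  author_id=6: AVG(pages) = 709.0
  author_id=7: AVG(pages) = 362.0
  author_id=8: AVG(pages) = 427.0

1 | 251 ; 6 | 311 ; 8 | 95 ; 9 | 131 ; 11 | 234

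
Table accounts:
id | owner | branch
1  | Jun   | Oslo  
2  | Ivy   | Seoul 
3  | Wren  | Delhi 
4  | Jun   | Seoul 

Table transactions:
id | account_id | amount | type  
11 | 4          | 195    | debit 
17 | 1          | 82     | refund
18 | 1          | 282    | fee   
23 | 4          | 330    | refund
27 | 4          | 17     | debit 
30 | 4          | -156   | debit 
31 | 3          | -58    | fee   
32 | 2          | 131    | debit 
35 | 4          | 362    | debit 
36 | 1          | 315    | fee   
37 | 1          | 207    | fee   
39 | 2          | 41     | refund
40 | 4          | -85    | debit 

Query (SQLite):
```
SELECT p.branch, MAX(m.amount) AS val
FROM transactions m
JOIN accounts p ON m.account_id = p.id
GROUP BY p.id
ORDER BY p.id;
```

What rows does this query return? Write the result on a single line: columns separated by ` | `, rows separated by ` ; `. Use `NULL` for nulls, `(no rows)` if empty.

Oslo | 315 ; Seoul | 131 ; Delhi | -58 ; Seoul | 362

Join each transactions row to its accounts via account_id.
Group joined rows by accounts.id; compute MAX(m.amount) per group.
  1: ids {17, 18, 36, 37} → MAX(m.amount)=315
  2: ids {32, 39} → MAX(m.amount)=131
  3: ids {31} → MAX(m.amount)=-58
  4: ids {11, 23, 27, 30, 35, 40} → MAX(m.amount)=362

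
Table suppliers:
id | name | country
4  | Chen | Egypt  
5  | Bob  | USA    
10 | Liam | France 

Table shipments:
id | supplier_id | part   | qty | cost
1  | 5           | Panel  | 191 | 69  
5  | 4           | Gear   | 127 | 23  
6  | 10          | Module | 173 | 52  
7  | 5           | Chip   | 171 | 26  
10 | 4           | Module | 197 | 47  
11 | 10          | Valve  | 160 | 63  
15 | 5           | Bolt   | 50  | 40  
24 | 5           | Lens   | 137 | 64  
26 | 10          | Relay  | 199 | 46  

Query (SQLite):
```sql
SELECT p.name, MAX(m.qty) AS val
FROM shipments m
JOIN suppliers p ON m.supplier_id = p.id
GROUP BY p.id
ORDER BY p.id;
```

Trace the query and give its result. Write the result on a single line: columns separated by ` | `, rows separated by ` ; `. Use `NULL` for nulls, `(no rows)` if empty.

Chen | 197 ; Bob | 191 ; Liam | 199

Join each shipments row to its suppliers via supplier_id.
Group joined rows by suppliers.id; compute MAX(m.qty) per group.
  4: ids {5, 10} → MAX(m.qty)=197
  5: ids {1, 7, 15, 24} → MAX(m.qty)=191
  10: ids {6, 11, 26} → MAX(m.qty)=199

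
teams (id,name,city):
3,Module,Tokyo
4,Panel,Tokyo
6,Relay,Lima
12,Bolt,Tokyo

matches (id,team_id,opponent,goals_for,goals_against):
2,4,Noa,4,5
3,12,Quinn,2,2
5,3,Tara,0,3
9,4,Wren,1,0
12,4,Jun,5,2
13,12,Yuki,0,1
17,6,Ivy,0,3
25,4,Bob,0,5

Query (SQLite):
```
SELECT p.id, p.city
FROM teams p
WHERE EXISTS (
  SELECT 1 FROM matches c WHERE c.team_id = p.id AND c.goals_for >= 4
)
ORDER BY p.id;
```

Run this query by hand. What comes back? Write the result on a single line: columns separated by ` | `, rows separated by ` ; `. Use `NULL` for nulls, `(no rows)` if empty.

4 | Tokyo

For each teams row, check whether any matches with matching team_id has goals_for >= 4.
Keep rows where that is true.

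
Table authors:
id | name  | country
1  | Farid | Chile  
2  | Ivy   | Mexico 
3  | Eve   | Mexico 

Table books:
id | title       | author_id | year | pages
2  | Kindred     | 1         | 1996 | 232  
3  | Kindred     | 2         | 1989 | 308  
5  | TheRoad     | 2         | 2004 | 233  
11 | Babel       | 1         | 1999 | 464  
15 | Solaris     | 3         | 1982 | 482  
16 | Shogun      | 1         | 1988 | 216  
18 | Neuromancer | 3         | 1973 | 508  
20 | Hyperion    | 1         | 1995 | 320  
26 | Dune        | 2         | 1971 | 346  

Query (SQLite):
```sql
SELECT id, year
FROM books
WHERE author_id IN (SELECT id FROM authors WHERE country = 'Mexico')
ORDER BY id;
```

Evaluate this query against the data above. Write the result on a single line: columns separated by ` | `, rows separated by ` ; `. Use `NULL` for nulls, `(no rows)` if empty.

3 | 1989 ; 5 | 2004 ; 15 | 1982 ; 18 | 1973 ; 26 | 1971

Inner query: authors.id where country = 'Mexico'.
Outer: keep books rows whose author_id is in that set.
Inner query → {2, 3}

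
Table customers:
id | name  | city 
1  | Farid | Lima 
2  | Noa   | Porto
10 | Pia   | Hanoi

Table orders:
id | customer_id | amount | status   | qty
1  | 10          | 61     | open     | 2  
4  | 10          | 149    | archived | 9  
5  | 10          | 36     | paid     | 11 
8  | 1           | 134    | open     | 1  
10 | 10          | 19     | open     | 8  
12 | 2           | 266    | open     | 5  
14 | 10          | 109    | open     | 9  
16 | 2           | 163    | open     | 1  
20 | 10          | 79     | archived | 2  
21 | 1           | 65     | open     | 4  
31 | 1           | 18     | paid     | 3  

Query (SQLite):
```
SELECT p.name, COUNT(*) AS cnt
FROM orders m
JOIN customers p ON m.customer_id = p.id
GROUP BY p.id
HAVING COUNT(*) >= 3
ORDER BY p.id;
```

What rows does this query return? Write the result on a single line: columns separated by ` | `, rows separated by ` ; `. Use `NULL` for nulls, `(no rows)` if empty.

Farid | 3 ; Pia | 6

Join each orders row to its customers via customer_id.
Group joined rows by customers.id; compute COUNT(*) per group.
HAVING: keep groups with count ≥ 3.
  1: ids {8, 21, 31} → COUNT(*)=3
  2: ids {12, 16} → COUNT(*)=2
  10: ids {1, 4, 5, 10, 14, 20} → COUNT(*)=6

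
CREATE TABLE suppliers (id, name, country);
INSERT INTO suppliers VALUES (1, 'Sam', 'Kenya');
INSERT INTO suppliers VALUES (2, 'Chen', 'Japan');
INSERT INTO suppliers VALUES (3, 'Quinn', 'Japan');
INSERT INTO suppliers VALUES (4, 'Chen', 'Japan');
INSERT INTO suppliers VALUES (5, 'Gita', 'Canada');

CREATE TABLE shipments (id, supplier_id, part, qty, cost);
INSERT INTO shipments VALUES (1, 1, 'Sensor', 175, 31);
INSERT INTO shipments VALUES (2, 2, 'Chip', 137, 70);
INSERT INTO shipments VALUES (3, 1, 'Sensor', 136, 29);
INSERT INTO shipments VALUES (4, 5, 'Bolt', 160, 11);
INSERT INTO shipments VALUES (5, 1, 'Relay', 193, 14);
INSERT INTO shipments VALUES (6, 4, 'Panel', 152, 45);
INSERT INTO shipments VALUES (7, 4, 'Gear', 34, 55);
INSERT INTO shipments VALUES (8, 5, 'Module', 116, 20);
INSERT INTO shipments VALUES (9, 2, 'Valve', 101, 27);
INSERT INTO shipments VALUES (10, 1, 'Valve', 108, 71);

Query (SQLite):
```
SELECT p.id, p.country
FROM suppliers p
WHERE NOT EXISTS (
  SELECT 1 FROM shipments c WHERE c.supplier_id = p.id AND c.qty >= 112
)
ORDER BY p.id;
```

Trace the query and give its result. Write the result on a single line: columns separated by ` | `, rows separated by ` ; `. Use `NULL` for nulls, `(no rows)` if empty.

For each suppliers row, check whether any shipments with matching supplier_id has qty >= 112.
Keep rows where that is false.

3 | Japan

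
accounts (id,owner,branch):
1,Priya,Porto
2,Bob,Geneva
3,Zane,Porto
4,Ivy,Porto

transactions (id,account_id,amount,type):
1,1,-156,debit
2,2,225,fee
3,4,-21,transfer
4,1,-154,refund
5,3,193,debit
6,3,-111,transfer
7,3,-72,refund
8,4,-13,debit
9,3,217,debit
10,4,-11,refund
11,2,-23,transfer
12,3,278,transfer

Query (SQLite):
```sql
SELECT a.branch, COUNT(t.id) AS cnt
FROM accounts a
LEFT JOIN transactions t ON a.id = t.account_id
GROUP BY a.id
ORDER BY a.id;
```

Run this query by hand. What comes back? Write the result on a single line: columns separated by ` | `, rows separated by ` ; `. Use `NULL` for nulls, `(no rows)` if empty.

Porto | 2 ; Geneva | 2 ; Porto | 5 ; Porto | 3

LEFT JOIN keeps every accounts row; unmatched ones get NULL for transactions columns.
Group by accounts.id and compute COUNT(t.id). COUNT(col) of an all-NULL group is 0.
  1: ids {1, 4} → COUNT(t.id)=2
  2: ids {2, 11} → COUNT(t.id)=2
  3: ids {5, 6, 7, 9, 12} → COUNT(t.id)=5
  4: ids {3, 8, 10} → COUNT(t.id)=3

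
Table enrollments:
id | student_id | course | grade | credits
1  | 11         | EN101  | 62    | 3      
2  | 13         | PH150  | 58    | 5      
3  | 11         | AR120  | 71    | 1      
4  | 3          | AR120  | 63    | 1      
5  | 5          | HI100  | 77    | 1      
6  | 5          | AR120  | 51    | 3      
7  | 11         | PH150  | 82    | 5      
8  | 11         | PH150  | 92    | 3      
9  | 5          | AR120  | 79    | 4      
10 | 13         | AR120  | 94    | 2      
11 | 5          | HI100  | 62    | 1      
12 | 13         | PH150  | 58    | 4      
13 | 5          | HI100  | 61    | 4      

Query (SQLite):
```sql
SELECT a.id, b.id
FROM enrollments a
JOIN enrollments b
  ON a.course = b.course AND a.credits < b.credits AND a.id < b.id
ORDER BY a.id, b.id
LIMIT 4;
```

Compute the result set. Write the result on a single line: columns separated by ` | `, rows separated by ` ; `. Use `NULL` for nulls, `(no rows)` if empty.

Pairs (a,b) with same course, a.credits < b.credits, a.id < b.id.
course groups: AR120:{3,4,6,9,10} EN101:{1} HI100:{5,11,13} PH150:{2,7,8,12}
Ordered by (a.id, b.id); first 4.

3 | 6 ; 3 | 9 ; 3 | 10 ; 4 | 6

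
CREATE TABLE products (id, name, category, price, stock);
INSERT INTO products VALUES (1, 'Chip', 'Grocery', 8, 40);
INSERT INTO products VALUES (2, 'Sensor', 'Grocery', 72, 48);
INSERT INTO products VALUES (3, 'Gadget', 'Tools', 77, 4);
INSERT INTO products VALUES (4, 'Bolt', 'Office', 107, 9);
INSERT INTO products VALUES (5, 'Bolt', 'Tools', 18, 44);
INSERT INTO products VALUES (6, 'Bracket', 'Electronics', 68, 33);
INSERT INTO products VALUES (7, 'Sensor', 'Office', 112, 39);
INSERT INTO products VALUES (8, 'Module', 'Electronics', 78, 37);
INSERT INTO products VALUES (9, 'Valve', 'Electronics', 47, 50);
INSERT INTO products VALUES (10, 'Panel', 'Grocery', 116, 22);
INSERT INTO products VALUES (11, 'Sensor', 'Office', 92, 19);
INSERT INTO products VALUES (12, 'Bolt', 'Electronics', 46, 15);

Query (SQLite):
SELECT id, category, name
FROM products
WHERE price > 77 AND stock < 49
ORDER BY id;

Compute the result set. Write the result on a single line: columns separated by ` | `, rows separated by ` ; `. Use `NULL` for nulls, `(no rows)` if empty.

4 | Office | Bolt ; 7 | Office | Sensor ; 8 | Electronics | Module ; 10 | Grocery | Panel ; 11 | Office | Sensor

price > 77: ids {4, 7, 8, 10, 11}
stock < 49: ids {1, 2, 3, 4, 5, 6, 7, 8, 10, 11, 12}
Combine with AND.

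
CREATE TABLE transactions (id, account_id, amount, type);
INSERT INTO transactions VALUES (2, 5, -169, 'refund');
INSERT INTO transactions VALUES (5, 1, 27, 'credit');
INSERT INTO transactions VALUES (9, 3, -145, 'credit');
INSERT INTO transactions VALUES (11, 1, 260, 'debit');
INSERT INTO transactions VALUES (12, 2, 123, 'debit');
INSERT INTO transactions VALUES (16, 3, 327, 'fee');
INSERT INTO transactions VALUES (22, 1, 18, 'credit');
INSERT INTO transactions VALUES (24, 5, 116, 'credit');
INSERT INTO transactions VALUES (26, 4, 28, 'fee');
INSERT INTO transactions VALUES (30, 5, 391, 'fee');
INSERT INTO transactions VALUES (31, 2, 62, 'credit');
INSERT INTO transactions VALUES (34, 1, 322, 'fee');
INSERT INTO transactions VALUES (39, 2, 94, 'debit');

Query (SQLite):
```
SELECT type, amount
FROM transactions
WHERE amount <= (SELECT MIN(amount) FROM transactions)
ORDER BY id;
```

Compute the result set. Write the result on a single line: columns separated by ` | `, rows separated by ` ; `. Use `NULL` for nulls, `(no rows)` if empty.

refund | -169

Scalar subquery: MIN(amount) over all transactions rows = -169.
Keep rows where amount <= that value.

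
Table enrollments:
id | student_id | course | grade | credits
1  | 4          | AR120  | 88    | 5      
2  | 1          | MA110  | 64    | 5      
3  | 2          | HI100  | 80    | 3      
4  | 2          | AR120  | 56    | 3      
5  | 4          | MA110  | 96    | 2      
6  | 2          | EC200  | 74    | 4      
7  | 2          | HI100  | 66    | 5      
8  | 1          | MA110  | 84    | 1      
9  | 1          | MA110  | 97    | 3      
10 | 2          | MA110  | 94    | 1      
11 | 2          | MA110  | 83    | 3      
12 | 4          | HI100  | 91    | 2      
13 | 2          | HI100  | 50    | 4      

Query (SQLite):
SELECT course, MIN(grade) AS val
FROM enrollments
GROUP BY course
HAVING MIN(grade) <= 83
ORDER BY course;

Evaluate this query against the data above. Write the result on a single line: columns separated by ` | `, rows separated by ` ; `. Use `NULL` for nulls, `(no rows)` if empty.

Partition enrollments by course; compute MIN(grade) within each group.
HAVING: keep groups where MIN(grade) <= 83.
  AR120: ids {1, 4} → MIN(grade)=56
  EC200: ids {6} → MIN(grade)=74
  HI100: ids {3, 7, 12, 13} → MIN(grade)=50
  MA110: ids {2, 5, 8, 9, 10, 11} → MIN(grade)=64

AR120 | 56 ; EC200 | 74 ; HI100 | 50 ; MA110 | 64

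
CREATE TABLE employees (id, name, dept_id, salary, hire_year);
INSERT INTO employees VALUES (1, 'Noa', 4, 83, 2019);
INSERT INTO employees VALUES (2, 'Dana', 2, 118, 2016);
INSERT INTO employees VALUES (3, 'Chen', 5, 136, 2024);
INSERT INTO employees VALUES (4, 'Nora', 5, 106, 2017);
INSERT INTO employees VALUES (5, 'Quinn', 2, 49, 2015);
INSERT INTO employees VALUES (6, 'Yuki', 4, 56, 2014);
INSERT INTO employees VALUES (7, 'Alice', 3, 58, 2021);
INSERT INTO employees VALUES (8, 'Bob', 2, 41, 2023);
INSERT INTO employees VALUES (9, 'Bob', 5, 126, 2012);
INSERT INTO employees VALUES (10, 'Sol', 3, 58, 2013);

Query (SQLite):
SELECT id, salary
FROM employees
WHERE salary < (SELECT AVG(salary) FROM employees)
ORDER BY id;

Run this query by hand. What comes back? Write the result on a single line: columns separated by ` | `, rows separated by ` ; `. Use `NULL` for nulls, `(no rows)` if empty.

Scalar subquery: AVG(salary) over all employees rows = 83.1.
Keep rows where salary < that value.

1 | 83 ; 5 | 49 ; 6 | 56 ; 7 | 58 ; 8 | 41 ; 10 | 58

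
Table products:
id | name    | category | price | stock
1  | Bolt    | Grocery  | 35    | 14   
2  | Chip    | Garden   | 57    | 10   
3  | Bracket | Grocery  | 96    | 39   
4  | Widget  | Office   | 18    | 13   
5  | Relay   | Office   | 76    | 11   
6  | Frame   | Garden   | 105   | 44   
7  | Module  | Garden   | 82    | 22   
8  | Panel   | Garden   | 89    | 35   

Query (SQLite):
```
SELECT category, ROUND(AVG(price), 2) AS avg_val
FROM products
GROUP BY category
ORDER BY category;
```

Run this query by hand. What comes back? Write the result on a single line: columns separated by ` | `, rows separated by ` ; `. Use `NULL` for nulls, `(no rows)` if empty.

Garden | 83.25 ; Grocery | 65.5 ; Office | 47

Partition products by category; compute ROUND(AVG(price), 2) within each group.
  Garden: ids {2, 6, 7, 8} → ROUND(AVG(price), 2)=83.25
  Grocery: ids {1, 3} → ROUND(AVG(price), 2)=65.5
  Office: ids {4, 5} → ROUND(AVG(price), 2)=47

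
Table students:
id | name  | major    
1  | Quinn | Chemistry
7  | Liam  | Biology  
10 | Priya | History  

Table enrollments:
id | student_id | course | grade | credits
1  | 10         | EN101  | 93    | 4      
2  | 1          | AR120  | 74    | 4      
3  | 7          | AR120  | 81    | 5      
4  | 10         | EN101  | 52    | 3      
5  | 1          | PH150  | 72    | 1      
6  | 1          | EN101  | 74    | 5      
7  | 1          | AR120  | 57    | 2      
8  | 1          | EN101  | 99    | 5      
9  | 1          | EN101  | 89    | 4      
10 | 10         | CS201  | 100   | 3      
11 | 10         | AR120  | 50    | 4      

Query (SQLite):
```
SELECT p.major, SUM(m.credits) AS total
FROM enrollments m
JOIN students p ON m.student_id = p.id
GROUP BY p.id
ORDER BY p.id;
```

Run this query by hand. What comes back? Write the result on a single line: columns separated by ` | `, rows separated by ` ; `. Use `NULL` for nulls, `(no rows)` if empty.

Chemistry | 21 ; Biology | 5 ; History | 14

Join each enrollments row to its students via student_id.
Group joined rows by students.id; compute SUM(m.credits) per group.
  1: ids {2, 5, 6, 7, 8, 9} → SUM(m.credits)=21
  7: ids {3} → SUM(m.credits)=5
  10: ids {1, 4, 10, 11} → SUM(m.credits)=14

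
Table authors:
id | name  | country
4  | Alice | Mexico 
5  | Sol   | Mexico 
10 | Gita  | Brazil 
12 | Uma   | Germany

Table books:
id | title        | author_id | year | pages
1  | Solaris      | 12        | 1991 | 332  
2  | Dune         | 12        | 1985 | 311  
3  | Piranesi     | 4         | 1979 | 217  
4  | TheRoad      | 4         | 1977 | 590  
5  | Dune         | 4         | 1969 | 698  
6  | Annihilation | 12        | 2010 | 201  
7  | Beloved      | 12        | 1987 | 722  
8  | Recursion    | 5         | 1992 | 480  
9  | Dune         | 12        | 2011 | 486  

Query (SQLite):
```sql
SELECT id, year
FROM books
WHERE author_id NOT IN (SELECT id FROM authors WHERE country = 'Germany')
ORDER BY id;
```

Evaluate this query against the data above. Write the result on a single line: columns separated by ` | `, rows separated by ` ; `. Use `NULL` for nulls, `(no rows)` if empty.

Inner query: authors.id where country = 'Germany'.
Outer: keep books rows whose author_id is not in that set.
Inner query → {12}

3 | 1979 ; 4 | 1977 ; 5 | 1969 ; 8 | 1992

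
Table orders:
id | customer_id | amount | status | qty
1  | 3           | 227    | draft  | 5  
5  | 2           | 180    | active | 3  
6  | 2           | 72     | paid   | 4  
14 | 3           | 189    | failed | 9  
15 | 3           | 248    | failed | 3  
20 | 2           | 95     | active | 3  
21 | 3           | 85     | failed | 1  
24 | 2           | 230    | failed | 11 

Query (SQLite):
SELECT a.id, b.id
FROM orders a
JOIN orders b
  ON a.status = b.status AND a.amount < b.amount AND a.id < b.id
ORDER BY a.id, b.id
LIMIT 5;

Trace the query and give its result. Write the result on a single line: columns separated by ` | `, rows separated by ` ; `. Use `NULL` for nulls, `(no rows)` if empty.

Pairs (a,b) with same status, a.amount < b.amount, a.id < b.id.
status groups: active:{5,20} draft:{1} failed:{14,15,21,24} paid:{6}
Ordered by (a.id, b.id); first 5.

14 | 15 ; 14 | 24 ; 21 | 24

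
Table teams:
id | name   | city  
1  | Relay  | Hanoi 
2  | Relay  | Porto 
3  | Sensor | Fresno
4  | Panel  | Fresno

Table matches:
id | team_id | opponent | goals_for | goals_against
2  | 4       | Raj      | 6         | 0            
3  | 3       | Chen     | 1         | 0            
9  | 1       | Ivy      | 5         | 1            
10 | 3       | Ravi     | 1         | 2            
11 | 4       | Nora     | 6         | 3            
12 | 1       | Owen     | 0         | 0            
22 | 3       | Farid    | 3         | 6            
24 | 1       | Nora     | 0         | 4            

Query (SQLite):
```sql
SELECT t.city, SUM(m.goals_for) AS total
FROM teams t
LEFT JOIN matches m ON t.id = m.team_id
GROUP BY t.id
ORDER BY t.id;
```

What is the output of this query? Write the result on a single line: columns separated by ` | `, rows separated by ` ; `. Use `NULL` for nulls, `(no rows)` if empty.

LEFT JOIN keeps every teams row; unmatched ones get NULL for matches columns.
Group by teams.id and compute SUM(m.goals_for). SUM over an all-NULL group is NULL.
  1: ids {9, 12, 24} → SUM(m.goals_for)=5
  2: ids {—} → SUM(m.goals_for)=NULL
  3: ids {3, 10, 22} → SUM(m.goals_for)=5
  4: ids {2, 11} → SUM(m.goals_for)=12

Hanoi | 5 ; Porto | NULL ; Fresno | 5 ; Fresno | 12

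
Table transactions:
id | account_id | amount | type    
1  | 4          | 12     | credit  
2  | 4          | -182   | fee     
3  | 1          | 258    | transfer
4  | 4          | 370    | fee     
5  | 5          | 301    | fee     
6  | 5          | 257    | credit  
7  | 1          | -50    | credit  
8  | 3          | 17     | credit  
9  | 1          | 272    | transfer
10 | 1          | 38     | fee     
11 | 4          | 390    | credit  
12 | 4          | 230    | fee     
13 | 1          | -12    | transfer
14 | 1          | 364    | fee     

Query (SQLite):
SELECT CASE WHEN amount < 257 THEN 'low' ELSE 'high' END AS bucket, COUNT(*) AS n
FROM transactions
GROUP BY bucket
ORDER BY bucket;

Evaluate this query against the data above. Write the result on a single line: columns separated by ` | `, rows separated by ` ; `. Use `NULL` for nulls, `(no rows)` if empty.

Bucket rows by amount < 257 → 'low' else 'high'; count each bucket.

high | 7 ; low | 7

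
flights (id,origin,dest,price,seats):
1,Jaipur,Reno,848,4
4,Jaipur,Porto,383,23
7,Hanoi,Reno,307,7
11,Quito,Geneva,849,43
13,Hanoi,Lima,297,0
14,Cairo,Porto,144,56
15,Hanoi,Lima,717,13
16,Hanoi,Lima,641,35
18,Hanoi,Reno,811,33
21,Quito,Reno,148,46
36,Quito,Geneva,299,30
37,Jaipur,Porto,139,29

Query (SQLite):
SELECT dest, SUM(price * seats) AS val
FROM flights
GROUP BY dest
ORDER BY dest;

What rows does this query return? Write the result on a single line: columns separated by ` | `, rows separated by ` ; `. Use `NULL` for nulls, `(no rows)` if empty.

Geneva | 45477 ; Lima | 31756 ; Porto | 20904 ; Reno | 39112

For each row compute price * seats.
Group by dest; take SUM of the expression per group.
  Geneva: ids {11, 36} → SUM(price * seats)=45477
  Lima: ids {13, 15, 16} → SUM(price * seats)=31756
  Porto: ids {4, 14, 37} → SUM(price * seats)=20904
  Reno: ids {1, 7, 18, 21} → SUM(price * seats)=39112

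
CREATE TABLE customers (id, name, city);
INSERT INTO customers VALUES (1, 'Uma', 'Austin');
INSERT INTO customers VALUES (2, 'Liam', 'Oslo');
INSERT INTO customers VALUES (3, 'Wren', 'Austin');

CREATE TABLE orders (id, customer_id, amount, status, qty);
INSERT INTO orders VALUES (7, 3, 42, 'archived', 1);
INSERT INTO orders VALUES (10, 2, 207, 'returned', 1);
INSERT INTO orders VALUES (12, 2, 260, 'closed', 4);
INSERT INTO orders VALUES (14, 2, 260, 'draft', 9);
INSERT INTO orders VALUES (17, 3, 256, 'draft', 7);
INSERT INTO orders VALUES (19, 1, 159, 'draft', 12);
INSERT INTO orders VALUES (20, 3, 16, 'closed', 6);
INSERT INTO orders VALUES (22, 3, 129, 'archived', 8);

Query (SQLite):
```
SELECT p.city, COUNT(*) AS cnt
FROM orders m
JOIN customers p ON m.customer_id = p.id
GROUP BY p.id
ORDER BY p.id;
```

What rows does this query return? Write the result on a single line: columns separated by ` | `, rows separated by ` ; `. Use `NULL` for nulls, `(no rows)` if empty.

Austin | 1 ; Oslo | 3 ; Austin | 4

Join each orders row to its customers via customer_id.
Group joined rows by customers.id; compute COUNT(*) per group.
  1: ids {19} → COUNT(*)=1
  2: ids {10, 12, 14} → COUNT(*)=3
  3: ids {7, 17, 20, 22} → COUNT(*)=4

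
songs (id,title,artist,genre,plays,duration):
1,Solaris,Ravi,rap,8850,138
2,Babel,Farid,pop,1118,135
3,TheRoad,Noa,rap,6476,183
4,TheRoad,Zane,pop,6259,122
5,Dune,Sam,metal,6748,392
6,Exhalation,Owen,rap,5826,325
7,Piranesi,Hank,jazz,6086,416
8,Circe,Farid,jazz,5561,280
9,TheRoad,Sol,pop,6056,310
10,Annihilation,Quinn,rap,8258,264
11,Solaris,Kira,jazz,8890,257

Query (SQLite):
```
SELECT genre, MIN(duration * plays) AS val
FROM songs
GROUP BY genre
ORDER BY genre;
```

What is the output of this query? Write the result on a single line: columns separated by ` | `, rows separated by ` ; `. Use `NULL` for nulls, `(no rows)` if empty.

jazz | 1557080 ; metal | 2645216 ; pop | 150930 ; rap | 1185108

For each row compute duration * plays.
Group by genre; take MIN of the expression per group.
  jazz: ids {7, 8, 11} → MIN(duration * plays)=1557080
  metal: ids {5} → MIN(duration * plays)=2645216
  pop: ids {2, 4, 9} → MIN(duration * plays)=150930
  rap: ids {1, 3, 6, 10} → MIN(duration * plays)=1185108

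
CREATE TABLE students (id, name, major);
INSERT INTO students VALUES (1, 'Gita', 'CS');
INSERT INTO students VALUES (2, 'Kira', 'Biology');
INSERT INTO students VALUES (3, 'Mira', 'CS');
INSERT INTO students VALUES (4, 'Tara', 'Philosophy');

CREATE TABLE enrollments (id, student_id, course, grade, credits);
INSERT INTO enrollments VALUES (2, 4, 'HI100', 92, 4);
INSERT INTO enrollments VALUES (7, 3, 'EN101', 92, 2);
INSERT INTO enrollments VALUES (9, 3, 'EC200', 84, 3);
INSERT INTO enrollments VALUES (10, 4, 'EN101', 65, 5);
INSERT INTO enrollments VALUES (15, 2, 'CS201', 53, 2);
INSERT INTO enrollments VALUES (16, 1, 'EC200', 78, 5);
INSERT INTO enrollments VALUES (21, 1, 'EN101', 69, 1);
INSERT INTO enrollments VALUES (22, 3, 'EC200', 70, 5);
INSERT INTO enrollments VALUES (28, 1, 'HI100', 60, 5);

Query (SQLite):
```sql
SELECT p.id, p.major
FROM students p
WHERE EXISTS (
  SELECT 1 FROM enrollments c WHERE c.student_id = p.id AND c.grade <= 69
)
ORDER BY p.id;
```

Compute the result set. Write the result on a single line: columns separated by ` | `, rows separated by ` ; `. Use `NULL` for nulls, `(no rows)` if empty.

1 | CS ; 2 | Biology ; 4 | Philosophy

For each students row, check whether any enrollments with matching student_id has grade <= 69.
Keep rows where that is true.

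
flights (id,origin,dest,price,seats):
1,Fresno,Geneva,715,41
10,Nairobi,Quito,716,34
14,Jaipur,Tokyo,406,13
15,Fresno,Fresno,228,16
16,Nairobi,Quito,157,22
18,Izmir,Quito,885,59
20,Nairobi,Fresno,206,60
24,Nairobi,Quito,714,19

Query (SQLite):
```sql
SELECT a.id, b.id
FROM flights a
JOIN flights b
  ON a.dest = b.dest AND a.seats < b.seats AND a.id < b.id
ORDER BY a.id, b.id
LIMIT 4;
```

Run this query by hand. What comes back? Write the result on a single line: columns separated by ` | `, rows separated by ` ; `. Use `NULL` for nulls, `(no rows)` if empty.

Pairs (a,b) with same dest, a.seats < b.seats, a.id < b.id.
dest groups: Fresno:{15,20} Geneva:{1} Quito:{10,16,18,24} Tokyo:{14}
Ordered by (a.id, b.id); first 4.

10 | 18 ; 15 | 20 ; 16 | 18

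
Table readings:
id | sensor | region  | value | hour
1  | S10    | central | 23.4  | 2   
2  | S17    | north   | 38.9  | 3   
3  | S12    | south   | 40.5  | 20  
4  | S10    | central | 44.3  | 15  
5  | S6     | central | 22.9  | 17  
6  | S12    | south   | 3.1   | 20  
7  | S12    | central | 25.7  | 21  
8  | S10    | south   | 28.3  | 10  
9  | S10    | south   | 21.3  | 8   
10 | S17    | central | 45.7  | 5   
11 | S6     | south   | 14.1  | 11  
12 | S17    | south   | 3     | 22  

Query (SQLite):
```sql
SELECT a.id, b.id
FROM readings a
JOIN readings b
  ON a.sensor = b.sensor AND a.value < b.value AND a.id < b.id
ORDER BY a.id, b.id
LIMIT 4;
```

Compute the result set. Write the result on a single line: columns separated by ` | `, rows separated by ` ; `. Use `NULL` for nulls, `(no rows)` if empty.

Pairs (a,b) with same sensor, a.value < b.value, a.id < b.id.
sensor groups: S10:{1,4,8,9} S12:{3,6,7} S17:{2,10,12} S6:{5,11}
Ordered by (a.id, b.id); first 4.

1 | 4 ; 1 | 8 ; 2 | 10 ; 6 | 7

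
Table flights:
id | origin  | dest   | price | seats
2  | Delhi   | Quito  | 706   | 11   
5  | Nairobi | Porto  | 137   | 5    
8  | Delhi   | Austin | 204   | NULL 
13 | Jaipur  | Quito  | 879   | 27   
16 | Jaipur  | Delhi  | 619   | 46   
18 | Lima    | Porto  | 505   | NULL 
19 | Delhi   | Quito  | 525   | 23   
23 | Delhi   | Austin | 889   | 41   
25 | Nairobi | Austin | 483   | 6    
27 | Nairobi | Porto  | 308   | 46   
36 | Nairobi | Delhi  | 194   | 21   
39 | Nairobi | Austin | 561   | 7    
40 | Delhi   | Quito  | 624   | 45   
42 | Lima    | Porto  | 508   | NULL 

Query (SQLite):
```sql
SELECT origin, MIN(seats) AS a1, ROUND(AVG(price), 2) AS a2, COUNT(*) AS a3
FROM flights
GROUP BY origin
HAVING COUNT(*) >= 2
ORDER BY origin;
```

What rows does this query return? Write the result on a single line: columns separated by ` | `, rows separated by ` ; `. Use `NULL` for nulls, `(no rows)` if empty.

Delhi | 11 | 589.6 | 5 ; Jaipur | 27 | 749 | 2 ; Lima | NULL | 506.5 | 2 ; Nairobi | 5 | 336.6 | 5

Group flights by origin.
Per group compute: MIN(seats), ROUND(AVG(price), 2), COUNT(*).
HAVING: drop groups with fewer than 2 rows.
  Delhi: ids {2, 8, 19, 23, 40} → MIN(seats)=11, ROUND(AVG(price), 2)=589.6, COUNT(*)=5
  Jaipur: ids {13, 16} → MIN(seats)=27, ROUND(AVG(price), 2)=749, COUNT(*)=2
  Lima: ids {18, 42} → MIN(seats)=NULL, ROUND(AVG(price), 2)=506.5, COUNT(*)=2
  Nairobi: ids {5, 25, 27, 36, 39} → MIN(seats)=5, ROUND(AVG(price), 2)=336.6, COUNT(*)=5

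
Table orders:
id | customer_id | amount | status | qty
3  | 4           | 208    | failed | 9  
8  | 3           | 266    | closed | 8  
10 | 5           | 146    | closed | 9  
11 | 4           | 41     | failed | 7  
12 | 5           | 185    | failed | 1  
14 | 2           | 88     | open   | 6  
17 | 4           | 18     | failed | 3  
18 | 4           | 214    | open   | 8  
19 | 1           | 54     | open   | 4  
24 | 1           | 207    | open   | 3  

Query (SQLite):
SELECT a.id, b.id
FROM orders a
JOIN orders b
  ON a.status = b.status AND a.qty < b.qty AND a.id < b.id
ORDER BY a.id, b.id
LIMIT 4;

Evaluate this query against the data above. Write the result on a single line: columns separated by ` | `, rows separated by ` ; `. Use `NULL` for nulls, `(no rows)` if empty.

8 | 10 ; 12 | 17 ; 14 | 18

Pairs (a,b) with same status, a.qty < b.qty, a.id < b.id.
status groups: closed:{8,10} failed:{3,11,12,17} open:{14,18,19,24}
Ordered by (a.id, b.id); first 4.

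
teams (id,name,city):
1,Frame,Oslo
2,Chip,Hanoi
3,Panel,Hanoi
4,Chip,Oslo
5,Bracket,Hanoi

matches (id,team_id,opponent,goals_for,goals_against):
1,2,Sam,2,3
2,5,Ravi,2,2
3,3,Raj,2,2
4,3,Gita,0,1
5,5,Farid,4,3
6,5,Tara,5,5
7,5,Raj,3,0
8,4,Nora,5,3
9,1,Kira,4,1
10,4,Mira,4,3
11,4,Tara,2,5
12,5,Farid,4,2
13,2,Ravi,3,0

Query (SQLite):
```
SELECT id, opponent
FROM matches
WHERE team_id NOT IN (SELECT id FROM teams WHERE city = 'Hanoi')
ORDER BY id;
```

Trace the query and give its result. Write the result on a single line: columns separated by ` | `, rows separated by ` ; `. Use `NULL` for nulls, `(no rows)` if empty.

Inner query: teams.id where city = 'Hanoi'.
Outer: keep matches rows whose team_id is not in that set.
Inner query → {2, 3, 5}

8 | Nora ; 9 | Kira ; 10 | Mira ; 11 | Tara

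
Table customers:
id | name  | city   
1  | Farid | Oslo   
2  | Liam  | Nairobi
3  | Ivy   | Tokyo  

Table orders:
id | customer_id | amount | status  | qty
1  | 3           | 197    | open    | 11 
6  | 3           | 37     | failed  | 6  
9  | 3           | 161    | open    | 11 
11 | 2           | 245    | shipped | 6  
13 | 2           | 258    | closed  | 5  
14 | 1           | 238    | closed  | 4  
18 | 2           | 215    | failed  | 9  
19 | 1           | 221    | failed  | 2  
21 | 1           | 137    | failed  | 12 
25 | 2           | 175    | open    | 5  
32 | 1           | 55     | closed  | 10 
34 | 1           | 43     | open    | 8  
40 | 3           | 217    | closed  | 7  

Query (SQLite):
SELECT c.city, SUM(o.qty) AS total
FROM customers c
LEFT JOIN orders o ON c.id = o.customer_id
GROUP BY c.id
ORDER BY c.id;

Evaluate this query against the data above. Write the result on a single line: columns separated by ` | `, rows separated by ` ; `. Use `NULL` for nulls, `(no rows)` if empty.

Oslo | 36 ; Nairobi | 25 ; Tokyo | 35

LEFT JOIN keeps every customers row; unmatched ones get NULL for orders columns.
Group by customers.id and compute SUM(o.qty). SUM over an all-NULL group is NULL.
  1: ids {14, 19, 21, 32, 34} → SUM(o.qty)=36
  2: ids {11, 13, 18, 25} → SUM(o.qty)=25
  3: ids {1, 6, 9, 40} → SUM(o.qty)=35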